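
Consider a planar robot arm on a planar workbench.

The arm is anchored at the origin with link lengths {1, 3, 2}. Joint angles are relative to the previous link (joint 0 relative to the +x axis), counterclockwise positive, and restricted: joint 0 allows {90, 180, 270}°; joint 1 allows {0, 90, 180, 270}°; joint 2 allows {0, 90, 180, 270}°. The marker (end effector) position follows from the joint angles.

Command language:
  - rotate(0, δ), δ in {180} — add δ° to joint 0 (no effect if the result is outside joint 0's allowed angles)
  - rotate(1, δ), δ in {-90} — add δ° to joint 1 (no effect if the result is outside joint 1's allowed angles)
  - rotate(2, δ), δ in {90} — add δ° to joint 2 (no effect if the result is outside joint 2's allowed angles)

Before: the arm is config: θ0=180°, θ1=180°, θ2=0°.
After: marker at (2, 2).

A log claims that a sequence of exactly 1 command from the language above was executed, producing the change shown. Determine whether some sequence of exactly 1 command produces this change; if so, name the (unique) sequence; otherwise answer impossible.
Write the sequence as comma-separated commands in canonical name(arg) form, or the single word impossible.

t0: config: θ0=180°, θ1=180°, θ2=0°
1. rotate(2, 90) → config: θ0=180°, θ1=180°, θ2=90°
uniquely the one of 3 1-step routes that fits.

rotate(2, 90)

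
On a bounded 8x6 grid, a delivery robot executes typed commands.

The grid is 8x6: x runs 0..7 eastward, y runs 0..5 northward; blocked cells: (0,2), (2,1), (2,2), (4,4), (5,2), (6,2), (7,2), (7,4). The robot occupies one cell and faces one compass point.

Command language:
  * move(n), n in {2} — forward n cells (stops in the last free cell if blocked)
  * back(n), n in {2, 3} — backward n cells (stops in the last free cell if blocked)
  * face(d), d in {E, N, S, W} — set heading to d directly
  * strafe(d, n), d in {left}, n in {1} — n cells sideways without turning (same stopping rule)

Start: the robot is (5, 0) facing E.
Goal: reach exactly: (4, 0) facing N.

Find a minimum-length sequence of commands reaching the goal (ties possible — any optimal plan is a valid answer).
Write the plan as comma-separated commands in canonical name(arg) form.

from: (5, 0) facing E
step 1 (face(N)): (5, 0) facing N
step 2 (strafe(left, 1)): (4, 0) facing N
nothing shorter than 2 reaches the goal.

face(N), strafe(left, 1)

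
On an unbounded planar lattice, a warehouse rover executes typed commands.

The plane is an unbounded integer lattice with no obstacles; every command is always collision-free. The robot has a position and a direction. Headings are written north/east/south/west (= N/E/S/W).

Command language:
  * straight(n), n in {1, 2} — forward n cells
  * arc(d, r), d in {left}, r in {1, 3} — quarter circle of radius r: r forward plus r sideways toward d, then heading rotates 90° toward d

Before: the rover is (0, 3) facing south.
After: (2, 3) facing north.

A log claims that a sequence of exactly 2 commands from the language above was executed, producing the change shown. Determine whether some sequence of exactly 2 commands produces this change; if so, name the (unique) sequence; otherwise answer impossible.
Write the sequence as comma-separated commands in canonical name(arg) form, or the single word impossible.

key: cell and facing (now N) both changed — the 2 commands mix motion and turning
from: (0, 3) facing south
1. arc(left, 1) → (1, 2) facing east
2. arc(left, 1) → (2, 3) facing north
no other 2-command option fits: unique.

arc(left, 1), arc(left, 1)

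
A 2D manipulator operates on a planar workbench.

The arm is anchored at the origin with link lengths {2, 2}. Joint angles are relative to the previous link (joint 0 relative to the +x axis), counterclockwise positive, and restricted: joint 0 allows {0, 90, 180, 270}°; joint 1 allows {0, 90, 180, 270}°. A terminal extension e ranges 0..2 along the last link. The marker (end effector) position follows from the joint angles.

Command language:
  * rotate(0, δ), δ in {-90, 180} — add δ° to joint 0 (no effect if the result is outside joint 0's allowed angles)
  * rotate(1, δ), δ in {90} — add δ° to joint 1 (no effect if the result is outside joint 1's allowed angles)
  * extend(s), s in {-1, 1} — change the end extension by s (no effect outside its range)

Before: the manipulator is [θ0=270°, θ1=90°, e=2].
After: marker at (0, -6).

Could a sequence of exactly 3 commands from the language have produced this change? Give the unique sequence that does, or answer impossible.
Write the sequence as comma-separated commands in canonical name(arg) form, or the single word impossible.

from: [θ0=270°, θ1=90°, e=2]
t=1 rotate(1, 90) ⇒ [θ0=270°, θ1=180°, e=2]
t=2 rotate(1, 90) ⇒ [θ0=270°, θ1=270°, e=2]
t=3 rotate(1, 90) ⇒ [θ0=270°, θ1=0°, e=2]
uniquely the one of 125 3-step routes that fits.

rotate(1, 90), rotate(1, 90), rotate(1, 90)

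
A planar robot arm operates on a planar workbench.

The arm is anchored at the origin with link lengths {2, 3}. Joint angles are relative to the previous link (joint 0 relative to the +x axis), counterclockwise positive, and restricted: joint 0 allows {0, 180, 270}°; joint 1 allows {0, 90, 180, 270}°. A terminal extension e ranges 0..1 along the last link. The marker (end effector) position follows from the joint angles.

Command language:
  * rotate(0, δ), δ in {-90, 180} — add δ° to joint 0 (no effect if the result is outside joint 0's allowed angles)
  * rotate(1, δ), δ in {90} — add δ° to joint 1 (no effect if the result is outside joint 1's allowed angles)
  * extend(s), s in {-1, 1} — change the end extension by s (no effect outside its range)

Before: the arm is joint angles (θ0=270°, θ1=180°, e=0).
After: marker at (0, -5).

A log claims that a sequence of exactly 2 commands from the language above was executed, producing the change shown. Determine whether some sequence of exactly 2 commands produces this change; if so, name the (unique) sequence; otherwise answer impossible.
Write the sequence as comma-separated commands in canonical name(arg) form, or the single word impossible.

rotate(1, 90), rotate(1, 90)

from: joint angles (θ0=270°, θ1=180°, e=0)
1. rotate(1, 90) → joint angles (θ0=270°, θ1=270°, e=0)
2. rotate(1, 90) → joint angles (θ0=270°, θ1=0°, e=0)
no other 2-command option fits: unique.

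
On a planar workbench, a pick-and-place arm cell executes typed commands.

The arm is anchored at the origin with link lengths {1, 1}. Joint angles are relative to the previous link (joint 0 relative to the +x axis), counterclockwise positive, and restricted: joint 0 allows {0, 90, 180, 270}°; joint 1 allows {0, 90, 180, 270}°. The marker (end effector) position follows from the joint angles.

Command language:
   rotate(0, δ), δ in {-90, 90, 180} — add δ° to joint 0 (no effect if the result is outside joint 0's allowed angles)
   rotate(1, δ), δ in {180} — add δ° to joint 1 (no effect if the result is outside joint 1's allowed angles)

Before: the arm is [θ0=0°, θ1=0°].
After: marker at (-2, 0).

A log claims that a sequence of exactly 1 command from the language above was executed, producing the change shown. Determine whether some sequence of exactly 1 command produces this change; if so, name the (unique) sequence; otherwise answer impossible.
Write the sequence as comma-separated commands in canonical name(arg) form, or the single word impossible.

begin: [θ0=0°, θ1=0°]
1. rotate(0, 180) → [θ0=180°, θ1=0°]
no rival 1-sequence matches.

rotate(0, 180)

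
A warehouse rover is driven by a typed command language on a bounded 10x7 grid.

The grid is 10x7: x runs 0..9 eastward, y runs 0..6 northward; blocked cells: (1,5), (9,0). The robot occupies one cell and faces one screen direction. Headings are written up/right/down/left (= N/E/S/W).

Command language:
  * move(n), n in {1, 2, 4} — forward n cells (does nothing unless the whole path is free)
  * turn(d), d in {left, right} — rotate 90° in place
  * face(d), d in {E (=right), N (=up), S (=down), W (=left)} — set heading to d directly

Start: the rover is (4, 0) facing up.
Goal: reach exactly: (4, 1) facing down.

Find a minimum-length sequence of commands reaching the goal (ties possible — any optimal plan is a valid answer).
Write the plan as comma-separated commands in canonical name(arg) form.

initial: (4, 0) facing up
[1] after move(1): (4, 1) facing up
[2] after face(S): (4, 1) facing down
nothing shorter than 2 reaches the goal.

move(1), face(S)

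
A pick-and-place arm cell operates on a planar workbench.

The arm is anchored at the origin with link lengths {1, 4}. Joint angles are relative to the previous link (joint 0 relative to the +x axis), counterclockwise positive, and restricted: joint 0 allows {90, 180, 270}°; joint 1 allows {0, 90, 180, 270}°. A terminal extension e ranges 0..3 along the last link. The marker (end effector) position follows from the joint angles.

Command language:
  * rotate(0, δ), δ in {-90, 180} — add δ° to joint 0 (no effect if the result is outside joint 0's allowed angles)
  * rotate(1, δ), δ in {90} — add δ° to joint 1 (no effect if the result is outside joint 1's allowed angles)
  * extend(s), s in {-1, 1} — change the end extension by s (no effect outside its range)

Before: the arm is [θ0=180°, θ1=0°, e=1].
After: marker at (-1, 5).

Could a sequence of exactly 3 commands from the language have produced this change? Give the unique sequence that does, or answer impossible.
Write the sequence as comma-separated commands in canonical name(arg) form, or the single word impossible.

rotate(1, 90), rotate(1, 90), rotate(1, 90)

initial: [θ0=180°, θ1=0°, e=1]
step 1 (rotate(1, 90)): [θ0=180°, θ1=90°, e=1]
step 2 (rotate(1, 90)): [θ0=180°, θ1=180°, e=1]
step 3 (rotate(1, 90)): [θ0=180°, θ1=270°, e=1]
uniquely the one of 125 3-step routes that fits.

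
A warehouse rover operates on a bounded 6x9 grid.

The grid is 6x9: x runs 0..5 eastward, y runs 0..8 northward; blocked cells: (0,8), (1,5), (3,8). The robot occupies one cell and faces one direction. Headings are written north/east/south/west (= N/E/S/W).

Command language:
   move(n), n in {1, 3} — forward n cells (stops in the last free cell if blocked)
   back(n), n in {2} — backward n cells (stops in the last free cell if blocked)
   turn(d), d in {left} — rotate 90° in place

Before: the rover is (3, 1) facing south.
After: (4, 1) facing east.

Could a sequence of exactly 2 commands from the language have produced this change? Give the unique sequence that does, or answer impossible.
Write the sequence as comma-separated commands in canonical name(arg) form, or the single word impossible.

key: running move(1) before turn(left) would end elsewhere — order is forced
start: (3, 1) facing south
1. turn(left) → (3, 1) facing east
2. move(1) → (4, 1) facing east
uniquely the one of 16 2-step routes that fits.

turn(left), move(1)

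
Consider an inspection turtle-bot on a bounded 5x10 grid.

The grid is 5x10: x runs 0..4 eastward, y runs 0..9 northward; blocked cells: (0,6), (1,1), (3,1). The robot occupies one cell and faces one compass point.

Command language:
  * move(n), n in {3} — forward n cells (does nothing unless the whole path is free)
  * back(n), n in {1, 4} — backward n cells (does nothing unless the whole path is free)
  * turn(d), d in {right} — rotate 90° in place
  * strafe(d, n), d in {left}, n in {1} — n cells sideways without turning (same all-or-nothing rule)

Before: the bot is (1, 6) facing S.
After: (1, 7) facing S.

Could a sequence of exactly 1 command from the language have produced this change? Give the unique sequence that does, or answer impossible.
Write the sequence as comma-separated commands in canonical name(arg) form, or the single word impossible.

key: heading stays S — the single command does not turn
initial: (1, 6) facing S
t=1 back(1) ⇒ (1, 7) facing S
no other 1-command option fits: unique.

back(1)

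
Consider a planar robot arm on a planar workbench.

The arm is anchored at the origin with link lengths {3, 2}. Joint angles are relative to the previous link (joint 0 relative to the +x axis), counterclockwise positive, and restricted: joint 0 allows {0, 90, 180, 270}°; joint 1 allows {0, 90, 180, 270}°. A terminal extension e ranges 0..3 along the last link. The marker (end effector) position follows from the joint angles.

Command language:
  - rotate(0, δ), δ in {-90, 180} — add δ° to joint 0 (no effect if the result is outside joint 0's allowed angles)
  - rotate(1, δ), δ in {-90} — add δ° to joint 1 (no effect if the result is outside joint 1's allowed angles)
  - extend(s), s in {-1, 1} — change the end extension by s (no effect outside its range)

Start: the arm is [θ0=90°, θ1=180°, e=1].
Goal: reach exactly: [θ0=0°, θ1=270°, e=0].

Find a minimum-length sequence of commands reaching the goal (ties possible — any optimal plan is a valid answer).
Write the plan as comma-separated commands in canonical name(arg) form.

rotate(1, -90), rotate(1, -90), rotate(1, -90), extend(-1), rotate(0, -90)

begin: [θ0=90°, θ1=180°, e=1]
1. rotate(1, -90) → [θ0=90°, θ1=90°, e=1]
2. rotate(1, -90) → [θ0=90°, θ1=0°, e=1]
3. rotate(1, -90) → [θ0=90°, θ1=270°, e=1]
4. extend(-1) → [θ0=90°, θ1=270°, e=0]
5. rotate(0, -90) → [θ0=0°, θ1=270°, e=0]
shorter routes all fall short; 5 is best.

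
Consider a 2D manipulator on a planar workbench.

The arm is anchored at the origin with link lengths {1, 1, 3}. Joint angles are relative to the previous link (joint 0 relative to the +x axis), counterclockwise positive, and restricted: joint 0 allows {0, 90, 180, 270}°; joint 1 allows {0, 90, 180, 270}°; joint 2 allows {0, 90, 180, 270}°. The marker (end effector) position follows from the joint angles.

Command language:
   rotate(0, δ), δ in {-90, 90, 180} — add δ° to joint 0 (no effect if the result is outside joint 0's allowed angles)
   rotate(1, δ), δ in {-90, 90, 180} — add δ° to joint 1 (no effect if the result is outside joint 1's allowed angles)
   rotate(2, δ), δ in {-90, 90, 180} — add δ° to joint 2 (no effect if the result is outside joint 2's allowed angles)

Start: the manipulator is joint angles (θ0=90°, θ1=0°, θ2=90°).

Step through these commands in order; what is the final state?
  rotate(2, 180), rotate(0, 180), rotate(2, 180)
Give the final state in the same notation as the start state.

from: joint angles (θ0=90°, θ1=0°, θ2=90°)
[1] after rotate(2, 180): joint angles (θ0=90°, θ1=0°, θ2=270°)
[2] after rotate(0, 180): joint angles (θ0=270°, θ1=0°, θ2=270°)
[3] after rotate(2, 180): joint angles (θ0=270°, θ1=0°, θ2=90°)

joint angles (θ0=270°, θ1=0°, θ2=90°)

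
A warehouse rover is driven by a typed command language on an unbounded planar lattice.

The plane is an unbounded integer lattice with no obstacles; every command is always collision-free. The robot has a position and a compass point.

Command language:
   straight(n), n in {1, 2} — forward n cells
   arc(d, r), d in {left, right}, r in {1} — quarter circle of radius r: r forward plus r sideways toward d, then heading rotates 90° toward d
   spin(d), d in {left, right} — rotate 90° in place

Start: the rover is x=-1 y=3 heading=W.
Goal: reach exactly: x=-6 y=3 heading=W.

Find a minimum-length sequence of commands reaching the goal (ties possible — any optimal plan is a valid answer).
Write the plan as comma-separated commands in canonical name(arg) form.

t0: x=-1 y=3 heading=W
[1] after straight(2): x=-3 y=3 heading=W
[2] after straight(2): x=-5 y=3 heading=W
[3] after straight(1): x=-6 y=3 heading=W
no 2-step plan works, so 3 is optimal.

straight(2), straight(2), straight(1)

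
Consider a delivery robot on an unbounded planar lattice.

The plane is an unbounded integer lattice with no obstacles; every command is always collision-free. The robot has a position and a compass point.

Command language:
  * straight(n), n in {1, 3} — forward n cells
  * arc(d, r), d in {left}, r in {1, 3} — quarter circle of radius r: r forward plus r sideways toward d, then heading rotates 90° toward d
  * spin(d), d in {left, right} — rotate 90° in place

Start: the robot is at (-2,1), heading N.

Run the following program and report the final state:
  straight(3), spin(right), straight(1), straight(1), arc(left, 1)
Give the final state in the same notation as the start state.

from: at (-2,1), heading N
[1] after straight(3): at (-2,4), heading N
[2] after spin(right): at (-2,4), heading E
[3] after straight(1): at (-1,4), heading E
[4] after straight(1): at (0,4), heading E
[5] after arc(left, 1): at (1,5), heading N

at (1,5), heading N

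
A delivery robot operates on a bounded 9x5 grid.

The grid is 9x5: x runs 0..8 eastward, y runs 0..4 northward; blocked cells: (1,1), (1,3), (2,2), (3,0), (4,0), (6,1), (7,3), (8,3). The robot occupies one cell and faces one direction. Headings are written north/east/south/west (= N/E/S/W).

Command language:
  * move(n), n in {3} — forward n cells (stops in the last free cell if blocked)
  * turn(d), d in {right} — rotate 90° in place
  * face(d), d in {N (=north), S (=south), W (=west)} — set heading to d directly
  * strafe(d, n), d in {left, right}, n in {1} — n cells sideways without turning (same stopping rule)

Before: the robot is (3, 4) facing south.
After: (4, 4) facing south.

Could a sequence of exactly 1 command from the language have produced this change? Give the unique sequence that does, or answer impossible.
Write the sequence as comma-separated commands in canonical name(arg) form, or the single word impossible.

strafe(left, 1)

key: heading stays S — the single command does not turn
start: (3, 4) facing south
step 1 (strafe(left, 1)): (4, 4) facing south
no rival 1-sequence matches.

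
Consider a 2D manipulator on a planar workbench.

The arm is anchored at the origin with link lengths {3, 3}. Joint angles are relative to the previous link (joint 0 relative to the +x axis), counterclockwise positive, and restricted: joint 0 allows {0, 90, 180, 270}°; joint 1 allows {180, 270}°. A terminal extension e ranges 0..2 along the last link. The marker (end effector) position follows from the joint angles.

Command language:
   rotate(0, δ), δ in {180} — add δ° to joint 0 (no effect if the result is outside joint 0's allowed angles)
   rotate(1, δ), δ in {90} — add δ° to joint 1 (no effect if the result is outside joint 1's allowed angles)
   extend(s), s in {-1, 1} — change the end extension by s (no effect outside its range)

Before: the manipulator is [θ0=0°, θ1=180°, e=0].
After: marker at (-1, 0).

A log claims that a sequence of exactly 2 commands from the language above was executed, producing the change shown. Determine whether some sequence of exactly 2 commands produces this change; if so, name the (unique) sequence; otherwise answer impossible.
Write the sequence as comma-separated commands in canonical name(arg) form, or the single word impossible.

key: order matters: swapping extend(-1) and extend(1) lands elsewhere
initial: [θ0=0°, θ1=180°, e=0]
[1] after extend(-1): [θ0=0°, θ1=180°, e=0]
[2] after extend(1): [θ0=0°, θ1=180°, e=1]
no other 2-command option fits: unique.

extend(-1), extend(1)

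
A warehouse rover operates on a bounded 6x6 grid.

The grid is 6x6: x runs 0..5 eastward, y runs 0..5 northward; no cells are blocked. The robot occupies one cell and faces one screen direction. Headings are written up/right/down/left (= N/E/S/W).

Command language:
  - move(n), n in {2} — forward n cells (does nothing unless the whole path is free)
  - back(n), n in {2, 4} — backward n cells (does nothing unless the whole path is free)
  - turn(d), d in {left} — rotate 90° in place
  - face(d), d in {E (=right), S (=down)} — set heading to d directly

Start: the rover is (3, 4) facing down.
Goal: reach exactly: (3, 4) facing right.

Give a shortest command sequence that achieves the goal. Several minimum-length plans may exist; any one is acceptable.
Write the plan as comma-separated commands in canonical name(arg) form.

turn(left)

start: (3, 4) facing down
t=1 turn(left) ⇒ (3, 4) facing right
minimal: 1 command(s), checked below 1.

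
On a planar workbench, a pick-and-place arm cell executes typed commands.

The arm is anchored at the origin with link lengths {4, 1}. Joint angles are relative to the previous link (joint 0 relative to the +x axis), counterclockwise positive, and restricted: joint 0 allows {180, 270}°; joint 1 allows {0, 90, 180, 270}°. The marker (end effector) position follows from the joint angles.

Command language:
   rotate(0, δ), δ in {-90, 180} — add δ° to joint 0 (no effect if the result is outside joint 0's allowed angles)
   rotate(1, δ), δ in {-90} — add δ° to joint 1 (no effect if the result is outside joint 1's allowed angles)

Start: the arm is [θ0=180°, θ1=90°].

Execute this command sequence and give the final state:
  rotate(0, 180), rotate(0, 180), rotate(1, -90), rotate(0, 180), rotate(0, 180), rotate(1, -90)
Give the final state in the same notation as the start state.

[θ0=180°, θ1=270°]

from: [θ0=180°, θ1=90°]
1. rotate(0, 180) → [θ0=180°, θ1=90°]
2. rotate(0, 180) → [θ0=180°, θ1=90°]
3. rotate(1, -90) → [θ0=180°, θ1=0°]
4. rotate(0, 180) → [θ0=180°, θ1=0°]
5. rotate(0, 180) → [θ0=180°, θ1=0°]
6. rotate(1, -90) → [θ0=180°, θ1=270°]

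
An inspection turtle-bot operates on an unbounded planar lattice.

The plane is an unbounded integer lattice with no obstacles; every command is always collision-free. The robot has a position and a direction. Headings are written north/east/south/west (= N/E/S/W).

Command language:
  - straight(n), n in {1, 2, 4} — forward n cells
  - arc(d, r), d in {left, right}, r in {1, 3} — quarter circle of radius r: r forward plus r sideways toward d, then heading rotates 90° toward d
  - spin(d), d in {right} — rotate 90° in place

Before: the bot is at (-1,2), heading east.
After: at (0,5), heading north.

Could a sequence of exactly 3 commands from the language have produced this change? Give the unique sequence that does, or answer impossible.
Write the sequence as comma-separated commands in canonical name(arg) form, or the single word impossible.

arc(left, 1), straight(1), straight(1)

key: cell and facing (now N) both changed — the 3 commands mix motion and turning
start: at (-1,2), heading east
[1] after arc(left, 1): at (0,3), heading north
[2] after straight(1): at (0,4), heading north
[3] after straight(1): at (0,5), heading north
uniquely the one of 512 3-step routes that fits.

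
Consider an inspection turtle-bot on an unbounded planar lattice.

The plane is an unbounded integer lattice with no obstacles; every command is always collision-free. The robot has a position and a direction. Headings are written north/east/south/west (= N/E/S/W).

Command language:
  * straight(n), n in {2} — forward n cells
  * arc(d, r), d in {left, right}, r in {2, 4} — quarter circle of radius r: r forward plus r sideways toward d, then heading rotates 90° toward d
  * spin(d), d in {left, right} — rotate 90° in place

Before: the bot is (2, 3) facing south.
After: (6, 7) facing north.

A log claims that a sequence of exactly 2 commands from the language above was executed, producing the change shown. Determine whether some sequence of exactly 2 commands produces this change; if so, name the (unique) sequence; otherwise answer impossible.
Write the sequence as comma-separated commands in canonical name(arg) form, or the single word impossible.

key: position moved to (6,7) AND the heading swung to N — translation plus rotation needed
initial: (2, 3) facing south
1. spin(left) → (2, 3) facing east
2. arc(left, 4) → (6, 7) facing north
uniquely the one of 49 2-step routes that fits.

spin(left), arc(left, 4)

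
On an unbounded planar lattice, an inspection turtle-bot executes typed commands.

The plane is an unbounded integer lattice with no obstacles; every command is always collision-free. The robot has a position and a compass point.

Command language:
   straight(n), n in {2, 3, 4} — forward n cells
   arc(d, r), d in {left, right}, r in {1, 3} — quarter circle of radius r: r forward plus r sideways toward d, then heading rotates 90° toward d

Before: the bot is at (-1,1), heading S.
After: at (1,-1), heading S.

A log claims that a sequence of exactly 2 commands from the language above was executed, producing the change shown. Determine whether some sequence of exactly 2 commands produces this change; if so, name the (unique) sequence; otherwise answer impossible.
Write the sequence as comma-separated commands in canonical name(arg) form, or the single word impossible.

key: order matters: swapping arc(left, 1) and arc(right, 1) lands elsewhere
start: at (-1,1), heading S
1. arc(left, 1) → at (0,0), heading E
2. arc(right, 1) → at (1,-1), heading S
all 49 alternatives checked — unique.

arc(left, 1), arc(right, 1)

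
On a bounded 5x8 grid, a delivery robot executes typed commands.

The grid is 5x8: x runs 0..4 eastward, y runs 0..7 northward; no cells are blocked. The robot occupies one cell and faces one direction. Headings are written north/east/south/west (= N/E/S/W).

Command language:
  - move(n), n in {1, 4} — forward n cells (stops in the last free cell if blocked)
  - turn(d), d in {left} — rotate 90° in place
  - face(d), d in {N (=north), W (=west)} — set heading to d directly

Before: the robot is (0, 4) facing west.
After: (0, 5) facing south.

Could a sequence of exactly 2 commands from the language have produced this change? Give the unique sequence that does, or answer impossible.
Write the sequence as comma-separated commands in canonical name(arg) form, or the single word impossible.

impossible

every 2-command combo misses the target.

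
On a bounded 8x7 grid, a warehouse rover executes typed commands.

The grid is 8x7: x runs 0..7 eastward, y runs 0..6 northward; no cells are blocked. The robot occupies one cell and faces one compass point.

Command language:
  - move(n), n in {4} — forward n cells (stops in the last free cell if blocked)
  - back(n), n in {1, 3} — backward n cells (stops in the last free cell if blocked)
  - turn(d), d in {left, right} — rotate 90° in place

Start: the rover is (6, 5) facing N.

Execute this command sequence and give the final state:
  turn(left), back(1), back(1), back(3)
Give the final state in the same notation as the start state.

start: (6, 5) facing N
1. turn(left) → (6, 5) facing W
2. back(1) → (7, 5) facing W
3. back(1) → (7, 5) facing W
4. back(3) → (7, 5) facing W

(7, 5) facing W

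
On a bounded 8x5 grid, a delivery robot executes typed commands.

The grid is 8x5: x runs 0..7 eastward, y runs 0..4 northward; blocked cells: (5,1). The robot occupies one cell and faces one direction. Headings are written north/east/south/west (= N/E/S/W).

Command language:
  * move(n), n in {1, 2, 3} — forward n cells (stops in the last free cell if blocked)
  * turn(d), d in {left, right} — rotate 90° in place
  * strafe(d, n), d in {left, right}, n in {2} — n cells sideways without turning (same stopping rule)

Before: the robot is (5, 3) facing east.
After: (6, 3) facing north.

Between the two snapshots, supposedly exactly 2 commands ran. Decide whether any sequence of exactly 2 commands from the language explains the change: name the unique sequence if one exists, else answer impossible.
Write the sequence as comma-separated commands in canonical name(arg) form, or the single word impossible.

move(1), turn(left)

key: order matters: swapping move(1) and turn(left) lands elsewhere
from: (5, 3) facing east
[1] after move(1): (6, 3) facing east
[2] after turn(left): (6, 3) facing north
no rival 2-sequence matches.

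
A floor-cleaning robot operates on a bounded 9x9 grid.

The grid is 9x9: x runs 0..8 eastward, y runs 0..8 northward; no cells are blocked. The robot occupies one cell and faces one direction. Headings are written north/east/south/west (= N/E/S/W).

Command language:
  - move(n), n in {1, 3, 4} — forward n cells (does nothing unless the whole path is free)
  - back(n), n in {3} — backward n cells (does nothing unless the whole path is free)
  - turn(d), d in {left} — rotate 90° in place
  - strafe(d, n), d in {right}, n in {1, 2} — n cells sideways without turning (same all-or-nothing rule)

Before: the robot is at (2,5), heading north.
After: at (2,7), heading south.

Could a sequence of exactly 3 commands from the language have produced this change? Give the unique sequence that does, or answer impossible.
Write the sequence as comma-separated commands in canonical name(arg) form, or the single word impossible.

key: cell and facing (now S) both changed — the 3 commands mix motion and turning
begin: at (2,5), heading north
t=1 turn(left) ⇒ at (2,5), heading west
t=2 strafe(right, 2) ⇒ at (2,7), heading west
t=3 turn(left) ⇒ at (2,7), heading south
no other 3-command option fits: unique.

turn(left), strafe(right, 2), turn(left)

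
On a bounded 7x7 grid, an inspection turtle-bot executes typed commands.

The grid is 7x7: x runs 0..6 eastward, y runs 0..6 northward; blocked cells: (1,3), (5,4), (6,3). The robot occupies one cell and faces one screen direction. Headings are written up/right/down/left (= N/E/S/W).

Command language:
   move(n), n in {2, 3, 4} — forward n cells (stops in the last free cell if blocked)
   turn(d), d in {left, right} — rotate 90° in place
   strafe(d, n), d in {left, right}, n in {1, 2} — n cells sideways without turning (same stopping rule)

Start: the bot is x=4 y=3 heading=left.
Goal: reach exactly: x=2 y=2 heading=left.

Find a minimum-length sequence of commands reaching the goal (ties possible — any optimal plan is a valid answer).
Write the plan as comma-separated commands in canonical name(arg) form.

move(4), strafe(left, 1)

t0: x=4 y=3 heading=left
[1] after move(4): x=2 y=3 heading=left
[2] after strafe(left, 1): x=2 y=2 heading=left
nothing shorter than 2 reaches the goal.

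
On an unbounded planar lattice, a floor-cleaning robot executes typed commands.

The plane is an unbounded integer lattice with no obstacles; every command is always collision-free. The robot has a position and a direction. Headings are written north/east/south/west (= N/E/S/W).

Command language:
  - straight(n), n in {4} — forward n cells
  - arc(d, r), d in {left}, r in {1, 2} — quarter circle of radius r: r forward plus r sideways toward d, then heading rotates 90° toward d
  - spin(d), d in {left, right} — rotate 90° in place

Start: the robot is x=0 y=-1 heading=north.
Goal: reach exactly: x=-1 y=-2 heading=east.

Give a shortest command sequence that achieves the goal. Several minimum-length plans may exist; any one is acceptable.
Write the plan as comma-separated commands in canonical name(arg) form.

spin(left), arc(left, 1), spin(left)

from: x=0 y=-1 heading=north
1. spin(left) → x=0 y=-1 heading=west
2. arc(left, 1) → x=-1 y=-2 heading=south
3. spin(left) → x=-1 y=-2 heading=east
no 2-step plan works, so 3 is optimal.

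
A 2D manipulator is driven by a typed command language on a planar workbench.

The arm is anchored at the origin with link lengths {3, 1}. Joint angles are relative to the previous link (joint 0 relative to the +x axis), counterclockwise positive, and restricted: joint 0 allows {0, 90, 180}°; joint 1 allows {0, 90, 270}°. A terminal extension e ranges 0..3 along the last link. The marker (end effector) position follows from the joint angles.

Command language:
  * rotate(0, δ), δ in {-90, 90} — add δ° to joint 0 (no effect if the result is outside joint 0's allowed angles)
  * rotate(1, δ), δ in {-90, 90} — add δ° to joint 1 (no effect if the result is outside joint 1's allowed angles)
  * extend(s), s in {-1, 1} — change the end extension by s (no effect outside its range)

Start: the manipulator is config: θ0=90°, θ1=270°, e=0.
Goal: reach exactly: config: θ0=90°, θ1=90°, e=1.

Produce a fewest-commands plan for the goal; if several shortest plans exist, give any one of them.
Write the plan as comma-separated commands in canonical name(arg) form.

rotate(1, 90), rotate(1, 90), extend(1)

begin: config: θ0=90°, θ1=270°, e=0
[1] after rotate(1, 90): config: θ0=90°, θ1=0°, e=0
[2] after rotate(1, 90): config: θ0=90°, θ1=90°, e=0
[3] after extend(1): config: θ0=90°, θ1=90°, e=1
shorter routes all fall short; 3 is best.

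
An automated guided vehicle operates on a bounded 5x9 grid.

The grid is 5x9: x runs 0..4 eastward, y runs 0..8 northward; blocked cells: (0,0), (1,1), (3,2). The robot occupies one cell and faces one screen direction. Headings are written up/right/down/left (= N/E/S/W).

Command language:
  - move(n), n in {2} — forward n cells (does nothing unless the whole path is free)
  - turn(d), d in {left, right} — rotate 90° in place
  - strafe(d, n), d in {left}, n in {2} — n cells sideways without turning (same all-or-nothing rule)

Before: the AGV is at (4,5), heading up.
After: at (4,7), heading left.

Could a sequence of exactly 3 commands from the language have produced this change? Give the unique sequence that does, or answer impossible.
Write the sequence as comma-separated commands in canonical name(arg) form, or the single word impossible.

key: cell and facing (now W) both changed — the 3 commands mix motion and turning
begin: at (4,5), heading up
[1] after move(2): at (4,7), heading up
[2] after move(2): at (4,7), heading up
[3] after turn(left): at (4,7), heading left
all 64 alternatives checked — unique.

move(2), move(2), turn(left)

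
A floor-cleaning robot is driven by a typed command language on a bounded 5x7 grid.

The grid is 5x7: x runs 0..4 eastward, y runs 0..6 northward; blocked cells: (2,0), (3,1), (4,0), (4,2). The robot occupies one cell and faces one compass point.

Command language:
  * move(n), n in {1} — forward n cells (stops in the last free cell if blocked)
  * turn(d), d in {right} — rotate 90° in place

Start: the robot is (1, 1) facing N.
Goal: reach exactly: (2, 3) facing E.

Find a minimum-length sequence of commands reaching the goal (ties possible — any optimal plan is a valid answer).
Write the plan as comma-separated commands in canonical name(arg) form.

begin: (1, 1) facing N
t=1 move(1) ⇒ (1, 2) facing N
t=2 move(1) ⇒ (1, 3) facing N
t=3 turn(right) ⇒ (1, 3) facing E
t=4 move(1) ⇒ (2, 3) facing E
nothing shorter than 4 reaches the goal.

move(1), move(1), turn(right), move(1)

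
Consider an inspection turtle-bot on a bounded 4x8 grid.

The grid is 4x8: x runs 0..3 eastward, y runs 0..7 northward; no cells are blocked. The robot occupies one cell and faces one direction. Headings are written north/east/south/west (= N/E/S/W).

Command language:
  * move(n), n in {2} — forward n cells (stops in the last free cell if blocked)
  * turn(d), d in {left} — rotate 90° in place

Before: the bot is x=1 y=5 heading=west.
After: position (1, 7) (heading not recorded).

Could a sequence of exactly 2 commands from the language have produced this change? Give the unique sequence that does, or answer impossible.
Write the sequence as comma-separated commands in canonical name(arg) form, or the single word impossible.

checked all 2-command options: none fits.

impossible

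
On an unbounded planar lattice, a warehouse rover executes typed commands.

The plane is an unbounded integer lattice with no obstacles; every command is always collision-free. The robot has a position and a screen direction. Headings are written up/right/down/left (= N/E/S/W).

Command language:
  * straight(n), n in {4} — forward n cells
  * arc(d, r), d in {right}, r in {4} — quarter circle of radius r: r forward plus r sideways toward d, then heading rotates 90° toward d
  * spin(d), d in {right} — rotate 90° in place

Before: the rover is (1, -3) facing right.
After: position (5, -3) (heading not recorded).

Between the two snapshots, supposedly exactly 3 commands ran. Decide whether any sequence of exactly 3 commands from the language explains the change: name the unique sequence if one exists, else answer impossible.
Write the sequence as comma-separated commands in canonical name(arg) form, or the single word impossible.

key: order matters: swapping straight(4) and spin(right) lands elsewhere
from: (1, -3) facing right
step 1 (straight(4)): (5, -3) facing right
step 2 (spin(right)): (5, -3) facing down
step 3 (spin(right)): (5, -3) facing left
no other 3-command option fits: unique.

straight(4), spin(right), spin(right)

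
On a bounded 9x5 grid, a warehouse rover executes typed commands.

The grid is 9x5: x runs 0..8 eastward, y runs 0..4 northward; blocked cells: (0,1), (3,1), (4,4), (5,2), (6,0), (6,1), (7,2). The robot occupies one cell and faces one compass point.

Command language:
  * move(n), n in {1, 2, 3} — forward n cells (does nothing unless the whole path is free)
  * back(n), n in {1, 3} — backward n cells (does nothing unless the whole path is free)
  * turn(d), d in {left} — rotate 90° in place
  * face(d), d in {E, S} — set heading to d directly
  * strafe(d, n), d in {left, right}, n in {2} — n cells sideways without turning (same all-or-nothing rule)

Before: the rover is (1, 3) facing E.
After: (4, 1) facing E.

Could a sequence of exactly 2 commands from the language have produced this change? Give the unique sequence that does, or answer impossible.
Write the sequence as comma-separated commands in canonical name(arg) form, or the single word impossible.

move(3), strafe(right, 2)

key: heading stays E — no command in the sequence turns
begin: (1, 3) facing E
[1] after move(3): (4, 3) facing E
[2] after strafe(right, 2): (4, 1) facing E
no rival 2-sequence matches.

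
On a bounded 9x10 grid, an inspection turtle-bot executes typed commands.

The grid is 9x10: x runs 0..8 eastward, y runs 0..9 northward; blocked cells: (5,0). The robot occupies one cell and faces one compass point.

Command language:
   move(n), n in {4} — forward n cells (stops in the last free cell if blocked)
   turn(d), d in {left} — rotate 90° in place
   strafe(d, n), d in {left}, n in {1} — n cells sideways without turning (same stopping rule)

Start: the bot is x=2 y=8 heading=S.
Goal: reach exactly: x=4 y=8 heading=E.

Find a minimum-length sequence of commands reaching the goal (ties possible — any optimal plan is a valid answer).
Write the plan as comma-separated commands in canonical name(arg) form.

strafe(left, 1), strafe(left, 1), turn(left)

begin: x=2 y=8 heading=S
[1] after strafe(left, 1): x=3 y=8 heading=S
[2] after strafe(left, 1): x=4 y=8 heading=S
[3] after turn(left): x=4 y=8 heading=E
shorter routes all fall short; 3 is best.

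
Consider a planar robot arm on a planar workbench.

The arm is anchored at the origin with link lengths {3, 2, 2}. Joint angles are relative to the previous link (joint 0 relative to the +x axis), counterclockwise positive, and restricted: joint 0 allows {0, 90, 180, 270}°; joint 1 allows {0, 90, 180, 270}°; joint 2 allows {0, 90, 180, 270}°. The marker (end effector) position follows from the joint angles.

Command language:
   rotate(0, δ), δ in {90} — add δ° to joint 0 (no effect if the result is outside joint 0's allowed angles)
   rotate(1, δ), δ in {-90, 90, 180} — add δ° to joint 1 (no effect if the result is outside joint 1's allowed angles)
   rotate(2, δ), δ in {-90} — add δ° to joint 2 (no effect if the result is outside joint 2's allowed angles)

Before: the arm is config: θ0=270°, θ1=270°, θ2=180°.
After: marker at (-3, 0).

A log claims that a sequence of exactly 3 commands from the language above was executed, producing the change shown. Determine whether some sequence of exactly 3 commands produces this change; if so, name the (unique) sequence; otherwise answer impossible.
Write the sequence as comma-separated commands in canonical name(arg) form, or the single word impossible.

rotate(0, 90), rotate(0, 90), rotate(0, 90)

t0: config: θ0=270°, θ1=270°, θ2=180°
[1] after rotate(0, 90): config: θ0=0°, θ1=270°, θ2=180°
[2] after rotate(0, 90): config: θ0=90°, θ1=270°, θ2=180°
[3] after rotate(0, 90): config: θ0=180°, θ1=270°, θ2=180°
no rival 3-sequence matches.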